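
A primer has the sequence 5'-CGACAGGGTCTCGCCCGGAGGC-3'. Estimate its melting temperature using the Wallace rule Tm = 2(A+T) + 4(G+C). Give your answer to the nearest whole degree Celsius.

Base counts: A=3, T=2, G=9, C=8 (length 22).
Tm = 2·(3+2) + 4·(9+8) = 2·5 + 4·17 = 10 + 68 = 78°C.

78°C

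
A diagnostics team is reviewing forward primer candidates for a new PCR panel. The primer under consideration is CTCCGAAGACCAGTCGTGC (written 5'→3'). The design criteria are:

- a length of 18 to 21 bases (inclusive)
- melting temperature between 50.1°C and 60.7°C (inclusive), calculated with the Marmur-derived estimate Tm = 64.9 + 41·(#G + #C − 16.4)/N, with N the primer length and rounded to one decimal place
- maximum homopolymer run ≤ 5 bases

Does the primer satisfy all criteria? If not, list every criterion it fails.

Meets all criteria.

Base counts: A=4, T=3, G=5, C=7 (length 19).
length: length 19 ✓
Tm: Tm = 64.9 + 41·(12 − 16.4)/19 = 55.4°C ✓
homopolymer run: longest run = 2 ✓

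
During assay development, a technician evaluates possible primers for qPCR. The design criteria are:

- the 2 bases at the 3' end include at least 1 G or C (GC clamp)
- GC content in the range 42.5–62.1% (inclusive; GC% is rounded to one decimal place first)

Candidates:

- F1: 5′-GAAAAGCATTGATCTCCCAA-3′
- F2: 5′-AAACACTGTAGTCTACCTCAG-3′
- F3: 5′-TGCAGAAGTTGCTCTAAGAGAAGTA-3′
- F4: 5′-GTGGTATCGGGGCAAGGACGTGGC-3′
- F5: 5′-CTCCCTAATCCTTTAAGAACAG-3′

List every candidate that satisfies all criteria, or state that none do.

F1 (20 nt, A=8 T=4 G=3 C=5): 3' end AA has 0 G/C, need ≥1 ✗; GC 8/20 = 40.0%, outside 42.5–62.1% ✗ — fails.
F2 (21 nt, A=7 T=5 G=3 C=6): 3' end AG has 1 G/C ✓; GC 9/21 = 42.9% ✓ — passes.
F3 (25 nt, A=9 T=6 G=7 C=3): 3' end TA has 0 G/C, need ≥1 ✗; GC 10/25 = 40.0%, outside 42.5–62.1% ✗ — fails.
F4 (24 nt, A=4 T=4 G=12 C=4): 3' end GC has 2 G/C ✓; GC 16/24 = 66.7%, outside 42.5–62.1% ✗ — fails.
F5 (22 nt, A=7 T=6 G=2 C=7): 3' end AG has 1 G/C ✓; GC 9/22 = 40.9%, outside 42.5–62.1% ✗ — fails.

F2 only.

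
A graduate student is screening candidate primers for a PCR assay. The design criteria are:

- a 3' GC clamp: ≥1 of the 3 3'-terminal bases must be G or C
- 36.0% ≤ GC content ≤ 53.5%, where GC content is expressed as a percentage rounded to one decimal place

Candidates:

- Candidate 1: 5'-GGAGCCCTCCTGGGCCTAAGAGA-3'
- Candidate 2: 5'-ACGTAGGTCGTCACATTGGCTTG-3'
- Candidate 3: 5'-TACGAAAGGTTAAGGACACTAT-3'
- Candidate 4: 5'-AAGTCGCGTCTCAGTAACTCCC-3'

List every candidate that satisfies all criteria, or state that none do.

Candidate 2 only.

Candidate 1 (23 nt, A=5 T=3 G=8 C=7): 3' end AGA has 1 G/C ✓; GC 15/23 = 65.2%, outside 36.0–53.5% ✗ — fails.
Candidate 2 (23 nt, A=4 T=7 G=7 C=5): 3' end TTG has 1 G/C ✓; GC 12/23 = 52.2% ✓ — passes.
Candidate 3 (22 nt, A=9 T=5 G=5 C=3): 3' end TAT has 0 G/C, need ≥1 ✗; GC 8/22 = 36.4% ✓ — fails.
Candidate 4 (22 nt, A=5 T=5 G=4 C=8): 3' end CCC has 3 G/C ✓; GC 12/22 = 54.5%, outside 36.0–53.5% ✗ — fails.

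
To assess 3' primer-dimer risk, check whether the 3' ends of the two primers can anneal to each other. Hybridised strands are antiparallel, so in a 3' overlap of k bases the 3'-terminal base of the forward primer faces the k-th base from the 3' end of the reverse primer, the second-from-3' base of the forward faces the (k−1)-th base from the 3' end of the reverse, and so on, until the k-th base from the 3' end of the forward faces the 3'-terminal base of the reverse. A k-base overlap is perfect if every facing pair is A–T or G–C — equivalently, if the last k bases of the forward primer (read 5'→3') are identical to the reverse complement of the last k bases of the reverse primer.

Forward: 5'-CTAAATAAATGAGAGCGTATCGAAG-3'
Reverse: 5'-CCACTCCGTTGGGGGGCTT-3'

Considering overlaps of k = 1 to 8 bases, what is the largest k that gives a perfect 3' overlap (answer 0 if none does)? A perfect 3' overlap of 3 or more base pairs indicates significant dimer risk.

Longest perfect overlap: 3 complementary base pairs; significant dimer risk (threshold 3).

Last 8 bases (5'→3') — forward …TATCGAAG, reverse …GGGGGCTT.
Reverse complement of the reverse primer's last 8 bases: AAGCCCCC; its first k bases are the reverse complement of the reverse primer's last k bases, so a perfect k-base overlap needs the forward primer's last k bases to equal them.
Comparing (forward last k vs required): k=1: G vs A ✗; k=2: AG vs AA ✗; k=3: AAG vs AAG ✓; k=4: GAAG vs AAGC ✗; k=5: CGAAG vs AAGCC ✗; k=6: TCGAAG vs AAGCCC ✗; k=7: ATCGAAG vs AAGCCCC ✗; k=8: TATCGAAG vs AAGCCCCC ✗.
Only k = 3 is perfect, so the longest perfect 3' overlap is 3.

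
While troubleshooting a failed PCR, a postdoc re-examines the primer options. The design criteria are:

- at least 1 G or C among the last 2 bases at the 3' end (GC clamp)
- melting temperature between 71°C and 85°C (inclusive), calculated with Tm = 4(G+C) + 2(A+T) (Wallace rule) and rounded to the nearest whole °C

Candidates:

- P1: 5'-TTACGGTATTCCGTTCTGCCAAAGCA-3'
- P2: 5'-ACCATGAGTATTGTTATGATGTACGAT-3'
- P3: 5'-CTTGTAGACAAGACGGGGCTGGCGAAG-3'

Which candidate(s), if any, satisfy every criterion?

P1 (26 nt, A=6 T=8 G=5 C=7): 3' end CA has 1 G/C ✓; Tm = 2·14 + 4·12 = 76°C ✓ — passes.
P2 (27 nt, A=8 T=10 G=6 C=3): 3' end AT has 0 G/C, need ≥1 ✗; Tm = 2·18 + 4·9 = 72°C ✓ — fails.
P3 (27 nt, A=7 T=4 G=11 C=5): 3' end AG has 1 G/C ✓; Tm = 2·11 + 4·16 = 86°C, outside 71–85°C ✗ — fails.

P1 only.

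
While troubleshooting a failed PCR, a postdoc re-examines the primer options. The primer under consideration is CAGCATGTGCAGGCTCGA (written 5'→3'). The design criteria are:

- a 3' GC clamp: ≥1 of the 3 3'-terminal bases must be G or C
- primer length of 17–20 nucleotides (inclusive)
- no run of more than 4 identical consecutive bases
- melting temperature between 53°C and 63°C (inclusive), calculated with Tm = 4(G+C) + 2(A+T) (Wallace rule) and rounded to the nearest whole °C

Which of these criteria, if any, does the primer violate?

Meets all criteria.

Base counts: A=4, T=3, G=6, C=5 (length 18).
GC clamp: 3' end CGA has 2 G/C ✓
length: length 18 ✓
homopolymer run: longest run = 2 ✓
Tm: Tm = 2·7 + 4·11 = 58°C ✓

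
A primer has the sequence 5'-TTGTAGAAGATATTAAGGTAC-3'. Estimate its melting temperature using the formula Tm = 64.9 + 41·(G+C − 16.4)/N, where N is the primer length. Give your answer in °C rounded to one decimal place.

44.6°C

Base counts: A=8, T=7, G=5, C=1; G+C = 6, N = 21.
Tm = 64.9 + 41·(6 − 16.4)/21 = 64.9 + -426.40/21 = 44.6°C.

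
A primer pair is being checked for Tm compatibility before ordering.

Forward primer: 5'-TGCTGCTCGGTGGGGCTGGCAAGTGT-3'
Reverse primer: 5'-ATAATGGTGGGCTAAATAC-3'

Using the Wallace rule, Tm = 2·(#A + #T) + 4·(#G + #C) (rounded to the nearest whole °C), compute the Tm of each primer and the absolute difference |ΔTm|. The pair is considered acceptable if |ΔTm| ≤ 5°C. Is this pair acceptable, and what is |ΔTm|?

|ΔTm| = 34°C; the pair is not acceptable.

Forward: A=2 T=7 G=12 C=5 → Tm = 2·9 + 4·17 = 86°C.
Reverse: A=7 T=5 G=5 C=2 → Tm = 2·12 + 4·7 = 52°C.
|ΔTm| = |86 − 52| = 34°C, > 5°C.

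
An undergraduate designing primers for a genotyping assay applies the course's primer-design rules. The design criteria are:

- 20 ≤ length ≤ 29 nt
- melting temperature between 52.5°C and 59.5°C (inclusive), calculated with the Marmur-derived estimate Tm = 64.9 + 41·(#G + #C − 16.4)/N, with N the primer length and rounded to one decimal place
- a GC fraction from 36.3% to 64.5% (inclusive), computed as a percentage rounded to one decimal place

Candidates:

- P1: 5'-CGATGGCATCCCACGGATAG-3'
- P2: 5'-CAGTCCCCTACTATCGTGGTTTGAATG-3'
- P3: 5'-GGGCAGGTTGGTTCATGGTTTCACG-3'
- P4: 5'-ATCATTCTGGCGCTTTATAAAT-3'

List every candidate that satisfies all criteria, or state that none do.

P1 (20 nt, A=5 T=3 G=6 C=6): length 20 ✓; Tm = 64.9 + 41·(12 − 16.4)/20 = 55.9°C ✓; GC 12/20 = 60.0% ✓ — passes.
P2 (27 nt, A=5 T=9 G=6 C=7): length 27 ✓; Tm = 64.9 + 41·(13 − 16.4)/27 = 59.7°C, outside 52.5–59.5°C ✗; GC 13/27 = 48.1% ✓ — fails.
P3 (25 nt, A=3 T=8 G=10 C=4): length 25 ✓; Tm = 64.9 + 41·(14 − 16.4)/25 = 61.0°C, outside 52.5–59.5°C ✗; GC 14/25 = 56.0% ✓ — fails.
P4 (22 nt, A=6 T=9 G=3 C=4): length 22 ✓; Tm = 64.9 + 41·(7 − 16.4)/22 = 47.4°C, outside 52.5–59.5°C ✗; GC 7/22 = 31.8%, outside 36.3–64.5% ✗ — fails.

P1 only.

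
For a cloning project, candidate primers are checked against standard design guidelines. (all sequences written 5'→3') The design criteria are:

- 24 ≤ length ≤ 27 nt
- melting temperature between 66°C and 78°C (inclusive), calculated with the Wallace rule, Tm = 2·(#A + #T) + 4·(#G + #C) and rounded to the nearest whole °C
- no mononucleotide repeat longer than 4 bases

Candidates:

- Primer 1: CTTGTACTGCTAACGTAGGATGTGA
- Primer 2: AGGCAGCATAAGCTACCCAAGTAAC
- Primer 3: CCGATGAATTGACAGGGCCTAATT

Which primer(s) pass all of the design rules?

Primer 1, Primer 2 and Primer 3.

Primer 1 (25 nt, A=6 T=8 G=7 C=4): length 25 ✓; Tm = 2·14 + 4·11 = 72°C ✓; longest run = 2 ✓ — passes.
Primer 2 (25 nt, A=10 T=3 G=5 C=7): length 25 ✓; Tm = 2·13 + 4·12 = 74°C ✓; longest run = 3 ✓ — passes.
Primer 3 (24 nt, A=7 T=6 G=6 C=5): length 24 ✓; Tm = 2·13 + 4·11 = 70°C ✓; longest run = 3 ✓ — passes.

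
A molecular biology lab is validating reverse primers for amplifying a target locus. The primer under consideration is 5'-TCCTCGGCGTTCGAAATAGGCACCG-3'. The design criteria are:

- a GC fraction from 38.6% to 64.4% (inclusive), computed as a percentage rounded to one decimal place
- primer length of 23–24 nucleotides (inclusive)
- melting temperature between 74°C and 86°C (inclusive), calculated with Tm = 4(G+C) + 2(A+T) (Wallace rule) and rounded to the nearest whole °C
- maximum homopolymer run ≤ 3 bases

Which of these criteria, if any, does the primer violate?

Base counts: A=5, T=5, G=7, C=8 (length 25).
GC content: GC 15/25 = 60.0% ✓
length: length 25, outside 23–24 ✗
Tm: Tm = 2·10 + 4·15 = 80°C ✓
homopolymer run: longest run = 3 ✓

Fails: length.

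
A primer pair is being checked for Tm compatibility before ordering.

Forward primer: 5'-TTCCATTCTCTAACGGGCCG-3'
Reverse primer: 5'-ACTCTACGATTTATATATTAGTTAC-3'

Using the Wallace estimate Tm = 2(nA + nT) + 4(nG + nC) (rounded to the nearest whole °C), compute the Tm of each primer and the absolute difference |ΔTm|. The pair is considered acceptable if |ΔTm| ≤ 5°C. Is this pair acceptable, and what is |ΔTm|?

Forward: A=3 T=6 G=4 C=7 → Tm = 2·9 + 4·11 = 62°C.
Reverse: A=8 T=11 G=2 C=4 → Tm = 2·19 + 4·6 = 62°C.
|ΔTm| = |62 − 62| = 0°C, ≤ 5°C.

|ΔTm| = 0°C; the pair is acceptable.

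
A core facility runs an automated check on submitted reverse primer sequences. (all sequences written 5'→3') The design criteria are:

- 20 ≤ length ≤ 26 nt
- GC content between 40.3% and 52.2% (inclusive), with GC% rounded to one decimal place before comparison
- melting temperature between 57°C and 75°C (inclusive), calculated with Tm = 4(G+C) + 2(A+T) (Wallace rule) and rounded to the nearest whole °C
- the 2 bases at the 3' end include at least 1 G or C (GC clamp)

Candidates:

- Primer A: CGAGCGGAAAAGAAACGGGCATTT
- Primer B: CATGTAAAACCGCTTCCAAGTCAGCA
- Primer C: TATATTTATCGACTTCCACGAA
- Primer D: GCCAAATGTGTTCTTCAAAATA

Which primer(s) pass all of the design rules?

None of the candidates satisfy all criteria.

Primer A (24 nt, A=9 T=3 G=8 C=4): length 24 ✓; GC 12/24 = 50.0% ✓; Tm = 2·12 + 4·12 = 72°C ✓; 3' end TT has 0 G/C, need ≥1 ✗ — fails.
Primer B (26 nt, A=9 T=5 G=4 C=8): length 26 ✓; GC 12/26 = 46.2% ✓; Tm = 2·14 + 4·12 = 76°C, outside 57–75°C ✗; 3' end CA has 1 G/C ✓ — fails.
Primer C (22 nt, A=7 T=8 G=2 C=5): length 22 ✓; GC 7/22 = 31.8%, outside 40.3–52.2% ✗; Tm = 2·15 + 4·7 = 58°C ✓; 3' end AA has 0 G/C, need ≥1 ✗ — fails.
Primer D (22 nt, A=8 T=7 G=3 C=4): length 22 ✓; GC 7/22 = 31.8%, outside 40.3–52.2% ✗; Tm = 2·15 + 4·7 = 58°C ✓; 3' end TA has 0 G/C, need ≥1 ✗ — fails.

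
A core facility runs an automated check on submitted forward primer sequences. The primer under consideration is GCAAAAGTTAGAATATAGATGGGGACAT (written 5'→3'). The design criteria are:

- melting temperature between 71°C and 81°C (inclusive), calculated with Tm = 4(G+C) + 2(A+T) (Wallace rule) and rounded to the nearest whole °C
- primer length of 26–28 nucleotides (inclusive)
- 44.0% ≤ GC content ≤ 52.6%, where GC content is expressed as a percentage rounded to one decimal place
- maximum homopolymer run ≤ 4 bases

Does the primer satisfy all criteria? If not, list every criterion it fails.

Base counts: A=12, T=6, G=8, C=2 (length 28).
Tm: Tm = 2·18 + 4·10 = 76°C ✓
length: length 28 ✓
GC content: GC 10/28 = 35.7%, outside 44.0–52.6% ✗
homopolymer run: longest run = 4 ✓

Fails: GC content.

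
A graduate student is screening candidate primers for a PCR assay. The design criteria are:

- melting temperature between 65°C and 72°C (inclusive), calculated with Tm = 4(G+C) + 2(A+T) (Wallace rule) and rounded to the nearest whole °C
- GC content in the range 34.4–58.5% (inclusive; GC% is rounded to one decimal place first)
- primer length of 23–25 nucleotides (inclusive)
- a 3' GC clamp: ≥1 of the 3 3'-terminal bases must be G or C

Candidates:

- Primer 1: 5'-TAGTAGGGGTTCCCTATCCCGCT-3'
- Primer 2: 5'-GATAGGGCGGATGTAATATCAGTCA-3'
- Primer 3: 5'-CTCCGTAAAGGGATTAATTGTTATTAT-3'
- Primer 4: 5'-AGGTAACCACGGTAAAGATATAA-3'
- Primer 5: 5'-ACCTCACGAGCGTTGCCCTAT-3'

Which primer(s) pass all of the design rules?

Primer 1 (23 nt, A=3 T=7 G=6 C=7): Tm = 2·10 + 4·13 = 72°C ✓; GC 13/23 = 56.5% ✓; length 23 ✓; 3' end GCT has 2 G/C ✓ — passes.
Primer 2 (25 nt, A=8 T=6 G=8 C=3): Tm = 2·14 + 4·11 = 72°C ✓; GC 11/25 = 44.0% ✓; length 25 ✓; 3' end TCA has 1 G/C ✓ — passes.
Primer 3 (27 nt, A=8 T=11 G=5 C=3): Tm = 2·19 + 4·8 = 70°C ✓; GC 8/27 = 29.6%, outside 34.4–58.5% ✗; length 27, outside 23–25 ✗; 3' end TAT has 0 G/C, need ≥1 ✗ — fails.
Primer 4 (23 nt, A=11 T=4 G=5 C=3): Tm = 2·15 + 4·8 = 62°C, outside 65–72°C ✗; GC 8/23 = 34.8% ✓; length 23 ✓; 3' end TAA has 0 G/C, need ≥1 ✗ — fails.
Primer 5 (21 nt, A=4 T=5 G=4 C=8): Tm = 2·9 + 4·12 = 66°C ✓; GC 12/21 = 57.1% ✓; length 21, outside 23–25 ✗; 3' end TAT has 0 G/C, need ≥1 ✗ — fails.

Primer 1 and Primer 2.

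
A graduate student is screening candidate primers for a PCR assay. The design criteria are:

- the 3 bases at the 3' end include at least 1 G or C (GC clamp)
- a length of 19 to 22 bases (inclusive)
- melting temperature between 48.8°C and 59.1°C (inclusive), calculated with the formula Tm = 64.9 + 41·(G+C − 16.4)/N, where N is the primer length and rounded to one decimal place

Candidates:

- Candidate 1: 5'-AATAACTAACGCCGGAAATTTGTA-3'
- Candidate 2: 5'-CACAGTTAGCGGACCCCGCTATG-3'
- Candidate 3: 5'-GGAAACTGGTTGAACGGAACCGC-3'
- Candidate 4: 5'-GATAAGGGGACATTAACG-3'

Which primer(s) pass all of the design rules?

Candidate 1 (24 nt, A=10 T=6 G=4 C=4): 3' end GTA has 1 G/C ✓; length 24, outside 19–22 ✗; Tm = 64.9 + 41·(8 − 16.4)/24 = 50.6°C ✓ — fails.
Candidate 2 (23 nt, A=5 T=4 G=6 C=8): 3' end ATG has 1 G/C ✓; length 23, outside 19–22 ✗; Tm = 64.9 + 41·(14 − 16.4)/23 = 60.6°C, outside 48.8–59.1°C ✗ — fails.
Candidate 3 (23 nt, A=7 T=3 G=8 C=5): 3' end CGC has 3 G/C ✓; length 23, outside 19–22 ✗; Tm = 64.9 + 41·(13 − 16.4)/23 = 58.8°C ✓ — fails.
Candidate 4 (18 nt, A=7 T=3 G=6 C=2): 3' end ACG has 2 G/C ✓; length 18, outside 19–22 ✗; Tm = 64.9 + 41·(8 − 16.4)/18 = 45.8°C, outside 48.8–59.1°C ✗ — fails.

None of the candidates satisfy all criteria.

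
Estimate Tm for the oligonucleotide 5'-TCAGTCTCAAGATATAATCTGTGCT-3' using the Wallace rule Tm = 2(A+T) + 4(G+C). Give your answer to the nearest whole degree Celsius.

68°C

Base counts: A=7, T=9, G=4, C=5 (length 25).
Tm = 2·(7+9) + 4·(4+5) = 2·16 + 4·9 = 32 + 36 = 68°C.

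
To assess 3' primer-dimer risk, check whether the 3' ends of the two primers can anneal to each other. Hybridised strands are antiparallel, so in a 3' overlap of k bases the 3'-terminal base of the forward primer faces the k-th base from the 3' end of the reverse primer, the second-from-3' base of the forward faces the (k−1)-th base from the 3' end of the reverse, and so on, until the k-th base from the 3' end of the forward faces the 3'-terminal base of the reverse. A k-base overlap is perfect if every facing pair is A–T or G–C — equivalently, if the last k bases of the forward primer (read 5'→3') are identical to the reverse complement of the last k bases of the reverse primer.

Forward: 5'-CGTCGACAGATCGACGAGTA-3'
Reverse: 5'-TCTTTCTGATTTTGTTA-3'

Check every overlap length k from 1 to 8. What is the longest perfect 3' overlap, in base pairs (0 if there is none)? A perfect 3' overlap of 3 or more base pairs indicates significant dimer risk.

Last 8 bases (5'→3') — forward …GACGAGTA, reverse …TTTTGTTA.
Reverse complement of the reverse primer's last 8 bases: TAACAAAA; its first k bases are the reverse complement of the reverse primer's last k bases, so a perfect k-base overlap needs the forward primer's last k bases to equal them.
Comparing (forward last k vs required): k=1: A vs T ✗; k=2: TA vs TA ✓; k=3: GTA vs TAA ✗; k=4: AGTA vs TAAC ✗; k=5: GAGTA vs TAACA ✗; k=6: CGAGTA vs TAACAA ✗; k=7: ACGAGTA vs TAACAAA ✗; k=8: GACGAGTA vs TAACAAAA ✗.
Only k = 2 is perfect, so the longest perfect 3' overlap is 2.

Longest perfect overlap: 2 complementary base pairs; below the dimer-risk threshold (threshold 3).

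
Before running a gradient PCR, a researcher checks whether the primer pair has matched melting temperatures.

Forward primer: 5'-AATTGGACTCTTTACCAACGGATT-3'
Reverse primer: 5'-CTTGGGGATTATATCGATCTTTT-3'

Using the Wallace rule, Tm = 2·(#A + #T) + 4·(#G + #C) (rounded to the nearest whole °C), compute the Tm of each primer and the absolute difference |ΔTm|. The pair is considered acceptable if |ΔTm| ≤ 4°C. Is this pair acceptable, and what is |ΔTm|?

|ΔTm| = 4°C; the pair is acceptable.

Forward: A=7 T=8 G=4 C=5 → Tm = 2·15 + 4·9 = 66°C.
Reverse: A=4 T=11 G=5 C=3 → Tm = 2·15 + 4·8 = 62°C.
|ΔTm| = |66 − 62| = 4°C, ≤ 4°C.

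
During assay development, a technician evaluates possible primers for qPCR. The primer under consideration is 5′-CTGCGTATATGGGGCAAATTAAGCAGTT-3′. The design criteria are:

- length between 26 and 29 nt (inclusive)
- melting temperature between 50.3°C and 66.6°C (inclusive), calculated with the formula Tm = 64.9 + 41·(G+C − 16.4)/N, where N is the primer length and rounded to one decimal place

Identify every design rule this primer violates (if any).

Meets all criteria.

Base counts: A=8, T=8, G=8, C=4 (length 28).
length: length 28 ✓
Tm: Tm = 64.9 + 41·(12 − 16.4)/28 = 58.5°C ✓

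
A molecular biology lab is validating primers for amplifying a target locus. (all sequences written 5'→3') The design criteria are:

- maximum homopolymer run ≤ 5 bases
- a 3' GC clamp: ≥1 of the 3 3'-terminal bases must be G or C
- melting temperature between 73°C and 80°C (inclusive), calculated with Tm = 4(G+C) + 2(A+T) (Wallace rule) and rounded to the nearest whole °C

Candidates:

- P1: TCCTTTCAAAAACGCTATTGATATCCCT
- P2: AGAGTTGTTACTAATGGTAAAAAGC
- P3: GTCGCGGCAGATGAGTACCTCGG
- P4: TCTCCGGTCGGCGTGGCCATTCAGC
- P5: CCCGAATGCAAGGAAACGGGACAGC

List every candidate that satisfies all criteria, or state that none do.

P1, P3 and P5.

P1 (28 nt, A=8 T=10 G=2 C=8): longest run = 5 ✓; 3' end CCT has 2 G/C ✓; Tm = 2·18 + 4·10 = 76°C ✓ — passes.
P2 (25 nt, A=10 T=7 G=6 C=2): longest run = 5 ✓; 3' end AGC has 2 G/C ✓; Tm = 2·17 + 4·8 = 66°C, outside 73–80°C ✗ — fails.
P3 (23 nt, A=4 T=4 G=9 C=6): longest run = 2 ✓; 3' end CGG has 3 G/C ✓; Tm = 2·8 + 4·15 = 76°C ✓ — passes.
P4 (25 nt, A=2 T=6 G=8 C=9): longest run = 2 ✓; 3' end AGC has 2 G/C ✓; Tm = 2·8 + 4·17 = 84°C, outside 73–80°C ✗ — fails.
P5 (25 nt, A=9 T=1 G=8 C=7): longest run = 3 ✓; 3' end AGC has 2 G/C ✓; Tm = 2·10 + 4·15 = 80°C ✓ — passes.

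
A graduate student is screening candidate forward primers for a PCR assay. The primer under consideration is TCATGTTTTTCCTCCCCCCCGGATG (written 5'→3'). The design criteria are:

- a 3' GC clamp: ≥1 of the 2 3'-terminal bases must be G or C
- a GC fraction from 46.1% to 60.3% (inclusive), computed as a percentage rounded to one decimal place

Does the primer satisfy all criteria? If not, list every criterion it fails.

Meets all criteria.

Base counts: A=2, T=9, G=4, C=10 (length 25).
GC clamp: 3' end TG has 1 G/C ✓
GC content: GC 14/25 = 56.0% ✓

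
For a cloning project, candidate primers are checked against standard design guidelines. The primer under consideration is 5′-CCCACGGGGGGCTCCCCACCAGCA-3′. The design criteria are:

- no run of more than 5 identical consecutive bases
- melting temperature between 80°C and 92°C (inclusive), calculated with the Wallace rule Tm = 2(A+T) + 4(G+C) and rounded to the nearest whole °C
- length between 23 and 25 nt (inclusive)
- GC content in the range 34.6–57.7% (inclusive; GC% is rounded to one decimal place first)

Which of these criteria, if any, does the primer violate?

Fails: homopolymer run, GC content.

Base counts: A=4, T=1, G=7, C=12 (length 24).
homopolymer run: longest run = 6, exceeds 5 ✗
Tm: Tm = 2·5 + 4·19 = 86°C ✓
length: length 24 ✓
GC content: GC 19/24 = 79.2%, outside 34.6–57.7% ✗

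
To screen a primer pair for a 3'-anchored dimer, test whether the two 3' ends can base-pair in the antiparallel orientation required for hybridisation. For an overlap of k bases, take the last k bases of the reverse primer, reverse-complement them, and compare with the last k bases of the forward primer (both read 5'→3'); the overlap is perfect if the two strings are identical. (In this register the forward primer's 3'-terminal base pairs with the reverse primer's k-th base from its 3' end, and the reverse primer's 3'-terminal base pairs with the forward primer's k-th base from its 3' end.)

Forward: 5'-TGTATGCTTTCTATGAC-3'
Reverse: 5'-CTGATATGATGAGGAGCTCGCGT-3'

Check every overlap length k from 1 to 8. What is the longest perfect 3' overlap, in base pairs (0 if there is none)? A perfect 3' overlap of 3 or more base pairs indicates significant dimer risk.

Last 8 bases (5'→3') — forward …TCTATGAC, reverse …GCTCGCGT.
Reverse complement of the reverse primer's last 8 bases: ACGCGAGC; its first k bases are the reverse complement of the reverse primer's last k bases, so a perfect k-base overlap needs the forward primer's last k bases to equal them.
Comparing (forward last k vs required): k=1: C vs A ✗; k=2: AC vs AC ✓; k=3: GAC vs ACG ✗; k=4: TGAC vs ACGC ✗; k=5: ATGAC vs ACGCG ✗; k=6: TATGAC vs ACGCGA ✗; k=7: CTATGAC vs ACGCGAG ✗; k=8: TCTATGAC vs ACGCGAGC ✗.
Only k = 2 is perfect, so the longest perfect 3' overlap is 2.

Longest perfect overlap: 2 complementary base pairs; below the dimer-risk threshold (threshold 3).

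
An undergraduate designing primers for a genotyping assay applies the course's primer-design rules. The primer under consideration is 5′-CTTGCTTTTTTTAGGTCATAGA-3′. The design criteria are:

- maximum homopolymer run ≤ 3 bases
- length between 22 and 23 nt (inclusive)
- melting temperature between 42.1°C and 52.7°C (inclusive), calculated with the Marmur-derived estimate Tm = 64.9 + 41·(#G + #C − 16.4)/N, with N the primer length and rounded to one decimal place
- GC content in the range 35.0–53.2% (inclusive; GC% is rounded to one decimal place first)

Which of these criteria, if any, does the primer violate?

Fails: homopolymer run, GC content.

Base counts: A=4, T=11, G=4, C=3 (length 22).
homopolymer run: longest run = 7, exceeds 3 ✗
length: length 22 ✓
Tm: Tm = 64.9 + 41·(7 − 16.4)/22 = 47.4°C ✓
GC content: GC 7/22 = 31.8%, outside 35.0–53.2% ✗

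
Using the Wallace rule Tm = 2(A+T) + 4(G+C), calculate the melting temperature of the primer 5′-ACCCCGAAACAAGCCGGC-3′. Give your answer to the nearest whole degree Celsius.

Base counts: A=6, T=0, G=4, C=8 (length 18).
Tm = 2·(6+0) + 4·(4+8) = 2·6 + 4·12 = 12 + 48 = 60°C.

60°C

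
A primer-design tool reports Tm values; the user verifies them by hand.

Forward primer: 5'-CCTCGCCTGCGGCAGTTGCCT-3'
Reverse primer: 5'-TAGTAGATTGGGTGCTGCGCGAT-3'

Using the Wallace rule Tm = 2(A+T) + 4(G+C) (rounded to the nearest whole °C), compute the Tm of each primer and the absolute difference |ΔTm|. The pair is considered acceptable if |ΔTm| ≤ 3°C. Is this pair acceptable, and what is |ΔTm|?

Forward: A=1 T=5 G=6 C=9 → Tm = 2·6 + 4·15 = 72°C.
Reverse: A=4 T=7 G=9 C=3 → Tm = 2·11 + 4·12 = 70°C.
|ΔTm| = |72 − 70| = 2°C, ≤ 3°C.

|ΔTm| = 2°C; the pair is acceptable.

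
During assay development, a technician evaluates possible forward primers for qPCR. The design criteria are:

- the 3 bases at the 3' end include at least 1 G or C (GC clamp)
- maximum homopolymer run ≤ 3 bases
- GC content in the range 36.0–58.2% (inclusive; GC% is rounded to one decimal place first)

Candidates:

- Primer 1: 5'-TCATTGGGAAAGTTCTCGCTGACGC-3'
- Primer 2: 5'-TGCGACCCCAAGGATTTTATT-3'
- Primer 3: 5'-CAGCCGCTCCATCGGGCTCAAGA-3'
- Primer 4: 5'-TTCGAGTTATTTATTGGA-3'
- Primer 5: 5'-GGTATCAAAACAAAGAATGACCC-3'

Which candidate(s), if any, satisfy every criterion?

Primer 1 only.

Primer 1 (25 nt, A=5 T=7 G=7 C=6): 3' end CGC has 3 G/C ✓; longest run = 3 ✓; GC 13/25 = 52.0% ✓ — passes.
Primer 2 (21 nt, A=5 T=7 G=4 C=5): 3' end ATT has 0 G/C, need ≥1 ✗; longest run = 4, exceeds 3 ✗; GC 9/21 = 42.9% ✓ — fails.
Primer 3 (23 nt, A=5 T=3 G=6 C=9): 3' end AGA has 1 G/C ✓; longest run = 3 ✓; GC 15/23 = 65.2%, outside 36.0–58.2% ✗ — fails.
Primer 4 (18 nt, A=4 T=9 G=4 C=1): 3' end GGA has 2 G/C ✓; longest run = 3 ✓; GC 5/18 = 27.8%, outside 36.0–58.2% ✗ — fails.
Primer 5 (23 nt, A=11 T=3 G=4 C=5): 3' end CCC has 3 G/C ✓; longest run = 4, exceeds 3 ✗; GC 9/23 = 39.1% ✓ — fails.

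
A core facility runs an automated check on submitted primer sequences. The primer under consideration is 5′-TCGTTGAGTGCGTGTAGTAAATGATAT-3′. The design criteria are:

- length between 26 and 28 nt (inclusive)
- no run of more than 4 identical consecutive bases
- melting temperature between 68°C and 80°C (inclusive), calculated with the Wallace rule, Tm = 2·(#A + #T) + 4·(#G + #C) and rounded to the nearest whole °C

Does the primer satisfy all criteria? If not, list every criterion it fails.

Meets all criteria.

Base counts: A=7, T=10, G=8, C=2 (length 27).
length: length 27 ✓
homopolymer run: longest run = 3 ✓
Tm: Tm = 2·17 + 4·10 = 74°C ✓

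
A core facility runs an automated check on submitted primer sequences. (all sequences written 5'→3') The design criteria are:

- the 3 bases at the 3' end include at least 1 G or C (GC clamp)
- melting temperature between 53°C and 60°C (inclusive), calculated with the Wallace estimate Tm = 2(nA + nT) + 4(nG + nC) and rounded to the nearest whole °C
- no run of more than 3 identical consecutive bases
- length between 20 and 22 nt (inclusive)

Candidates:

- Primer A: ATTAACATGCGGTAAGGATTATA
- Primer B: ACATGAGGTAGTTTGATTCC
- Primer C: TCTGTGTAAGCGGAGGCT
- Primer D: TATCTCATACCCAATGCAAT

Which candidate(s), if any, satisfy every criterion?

Primer B only.

Primer A (23 nt, A=9 T=7 G=5 C=2): 3' end ATA has 0 G/C, need ≥1 ✗; Tm = 2·16 + 4·7 = 60°C ✓; longest run = 2 ✓; length 23, outside 20–22 ✗ — fails.
Primer B (20 nt, A=5 T=7 G=5 C=3): 3' end TCC has 2 G/C ✓; Tm = 2·12 + 4·8 = 56°C ✓; longest run = 3 ✓; length 20 ✓ — passes.
Primer C (18 nt, A=3 T=5 G=7 C=3): 3' end GCT has 2 G/C ✓; Tm = 2·8 + 4·10 = 56°C ✓; longest run = 2 ✓; length 18, outside 20–22 ✗ — fails.
Primer D (20 nt, A=7 T=6 G=1 C=6): 3' end AAT has 0 G/C, need ≥1 ✗; Tm = 2·13 + 4·7 = 54°C ✓; longest run = 3 ✓; length 20 ✓ — fails.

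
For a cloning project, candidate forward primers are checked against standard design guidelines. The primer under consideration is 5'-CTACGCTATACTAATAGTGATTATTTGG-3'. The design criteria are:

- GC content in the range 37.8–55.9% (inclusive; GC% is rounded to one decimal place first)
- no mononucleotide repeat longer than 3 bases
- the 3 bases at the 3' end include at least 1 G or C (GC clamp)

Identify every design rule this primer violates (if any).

Base counts: A=8, T=11, G=5, C=4 (length 28).
GC content: GC 9/28 = 32.1%, outside 37.8–55.9% ✗
homopolymer run: longest run = 3 ✓
GC clamp: 3' end TGG has 2 G/C ✓

Fails: GC content.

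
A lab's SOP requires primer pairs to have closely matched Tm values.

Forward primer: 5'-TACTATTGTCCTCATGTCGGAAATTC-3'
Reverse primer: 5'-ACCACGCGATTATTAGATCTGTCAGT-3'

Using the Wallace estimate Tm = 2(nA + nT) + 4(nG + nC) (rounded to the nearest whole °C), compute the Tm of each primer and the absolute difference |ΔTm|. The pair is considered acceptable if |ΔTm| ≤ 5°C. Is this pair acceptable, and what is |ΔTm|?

|ΔTm| = 2°C; the pair is acceptable.

Forward: A=6 T=10 G=4 C=6 → Tm = 2·16 + 4·10 = 72°C.
Reverse: A=7 T=8 G=5 C=6 → Tm = 2·15 + 4·11 = 74°C.
|ΔTm| = |72 − 74| = 2°C, ≤ 5°C.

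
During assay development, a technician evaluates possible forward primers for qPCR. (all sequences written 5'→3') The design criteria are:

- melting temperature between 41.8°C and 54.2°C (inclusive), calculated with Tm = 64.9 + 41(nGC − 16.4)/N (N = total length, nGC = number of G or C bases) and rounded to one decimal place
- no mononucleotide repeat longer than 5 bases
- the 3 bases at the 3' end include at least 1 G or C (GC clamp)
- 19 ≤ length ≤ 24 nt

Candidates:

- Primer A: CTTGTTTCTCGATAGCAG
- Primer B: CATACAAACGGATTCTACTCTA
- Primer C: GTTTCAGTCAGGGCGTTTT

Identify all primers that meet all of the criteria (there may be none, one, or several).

Primer A (18 nt, A=3 T=7 G=4 C=4): Tm = 64.9 + 41·(8 − 16.4)/18 = 45.8°C ✓; longest run = 3 ✓; 3' end CAG has 2 G/C ✓; length 18, outside 19–24 ✗ — fails.
Primer B (22 nt, A=8 T=6 G=2 C=6): Tm = 64.9 + 41·(8 − 16.4)/22 = 49.2°C ✓; longest run = 3 ✓; 3' end CTA has 1 G/C ✓; length 22 ✓ — passes.
Primer C (19 nt, A=2 T=8 G=6 C=3): Tm = 64.9 + 41·(9 − 16.4)/19 = 48.9°C ✓; longest run = 4 ✓; 3' end TTT has 0 G/C, need ≥1 ✗; length 19 ✓ — fails.

Primer B only.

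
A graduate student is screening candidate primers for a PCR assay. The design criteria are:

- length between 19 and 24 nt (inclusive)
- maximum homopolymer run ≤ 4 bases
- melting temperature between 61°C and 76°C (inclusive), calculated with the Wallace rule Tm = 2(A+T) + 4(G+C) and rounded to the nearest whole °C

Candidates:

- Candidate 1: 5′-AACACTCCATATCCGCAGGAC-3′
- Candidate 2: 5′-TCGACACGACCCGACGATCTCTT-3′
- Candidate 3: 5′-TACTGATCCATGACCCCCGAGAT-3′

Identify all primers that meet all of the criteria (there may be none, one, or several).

Candidate 1 (21 nt, A=7 T=3 G=3 C=8): length 21 ✓; longest run = 2 ✓; Tm = 2·10 + 4·11 = 64°C ✓ — passes.
Candidate 2 (23 nt, A=5 T=5 G=4 C=9): length 23 ✓; longest run = 3 ✓; Tm = 2·10 + 4·13 = 72°C ✓ — passes.
Candidate 3 (23 nt, A=6 T=5 G=4 C=8): length 23 ✓; longest run = 5, exceeds 4 ✗; Tm = 2·11 + 4·12 = 70°C ✓ — fails.

Candidate 1 and Candidate 2.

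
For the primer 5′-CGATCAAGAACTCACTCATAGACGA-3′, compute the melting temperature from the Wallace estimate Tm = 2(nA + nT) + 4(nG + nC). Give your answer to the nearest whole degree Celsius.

72°C

Base counts: A=10, T=4, G=4, C=7 (length 25).
Tm = 2·(10+4) + 4·(4+7) = 2·14 + 4·11 = 28 + 44 = 72°C.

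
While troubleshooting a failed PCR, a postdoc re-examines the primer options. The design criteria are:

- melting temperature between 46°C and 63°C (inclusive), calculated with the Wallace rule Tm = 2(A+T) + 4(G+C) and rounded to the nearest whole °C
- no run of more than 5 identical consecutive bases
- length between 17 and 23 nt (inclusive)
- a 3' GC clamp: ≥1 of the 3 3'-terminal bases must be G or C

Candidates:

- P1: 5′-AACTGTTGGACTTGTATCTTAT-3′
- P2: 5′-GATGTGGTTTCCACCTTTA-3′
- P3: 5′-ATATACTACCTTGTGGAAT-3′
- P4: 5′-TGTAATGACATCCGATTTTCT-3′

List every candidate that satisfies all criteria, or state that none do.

P1 (22 nt, A=5 T=10 G=4 C=3): Tm = 2·15 + 4·7 = 58°C ✓; longest run = 2 ✓; length 22 ✓; 3' end TAT has 0 G/C, need ≥1 ✗ — fails.
P2 (19 nt, A=3 T=8 G=4 C=4): Tm = 2·11 + 4·8 = 54°C ✓; longest run = 3 ✓; length 19 ✓; 3' end TTA has 0 G/C, need ≥1 ✗ — fails.
P3 (19 nt, A=6 T=7 G=3 C=3): Tm = 2·13 + 4·6 = 50°C ✓; longest run = 2 ✓; length 19 ✓; 3' end AAT has 0 G/C, need ≥1 ✗ — fails.
P4 (21 nt, A=5 T=9 G=3 C=4): Tm = 2·14 + 4·7 = 56°C ✓; longest run = 4 ✓; length 21 ✓; 3' end TCT has 1 G/C ✓ — passes.

P4 only.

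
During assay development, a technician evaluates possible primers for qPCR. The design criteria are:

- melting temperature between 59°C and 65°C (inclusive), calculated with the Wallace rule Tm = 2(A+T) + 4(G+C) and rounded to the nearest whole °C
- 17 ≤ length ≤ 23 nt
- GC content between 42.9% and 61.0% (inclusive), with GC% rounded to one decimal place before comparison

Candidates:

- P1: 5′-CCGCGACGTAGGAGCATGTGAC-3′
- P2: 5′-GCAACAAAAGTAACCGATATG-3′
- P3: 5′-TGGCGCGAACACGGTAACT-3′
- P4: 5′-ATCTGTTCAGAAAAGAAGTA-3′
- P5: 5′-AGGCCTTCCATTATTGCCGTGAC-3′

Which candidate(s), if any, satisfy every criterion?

P1 (22 nt, A=5 T=3 G=8 C=6): Tm = 2·8 + 4·14 = 72°C, outside 59–65°C ✗; length 22 ✓; GC 14/22 = 63.6%, outside 42.9–61.0% ✗ — fails.
P2 (21 nt, A=10 T=3 G=4 C=4): Tm = 2·13 + 4·8 = 58°C, outside 59–65°C ✗; length 21 ✓; GC 8/21 = 38.1%, outside 42.9–61.0% ✗ — fails.
P3 (19 nt, A=5 T=3 G=6 C=5): Tm = 2·8 + 4·11 = 60°C ✓; length 19 ✓; GC 11/19 = 57.9% ✓ — passes.
P4 (20 nt, A=9 T=5 G=4 C=2): Tm = 2·14 + 4·6 = 52°C, outside 59–65°C ✗; length 20 ✓; GC 6/20 = 30.0%, outside 42.9–61.0% ✗ — fails.
P5 (23 nt, A=4 T=7 G=5 C=7): Tm = 2·11 + 4·12 = 70°C, outside 59–65°C ✗; length 23 ✓; GC 12/23 = 52.2% ✓ — fails.

P3 only.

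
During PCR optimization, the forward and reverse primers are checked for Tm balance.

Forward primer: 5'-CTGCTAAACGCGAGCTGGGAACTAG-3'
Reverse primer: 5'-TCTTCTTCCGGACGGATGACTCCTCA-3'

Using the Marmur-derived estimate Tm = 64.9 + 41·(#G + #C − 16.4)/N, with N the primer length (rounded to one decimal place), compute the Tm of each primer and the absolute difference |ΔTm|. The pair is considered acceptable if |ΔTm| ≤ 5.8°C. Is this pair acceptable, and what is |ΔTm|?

|ΔTm| = 0.1°C; the pair is acceptable.

Forward: G+C = 14, N = 25 → Tm = 64.9 + 41·(14 − 16.4)/25 = 61.0°C.
Reverse: G+C = 14, N = 26 → Tm = 64.9 + 41·(14 − 16.4)/26 = 61.1°C.
|ΔTm| = |61.0 − 61.1| = 0.1°C, ≤ 5.8°C.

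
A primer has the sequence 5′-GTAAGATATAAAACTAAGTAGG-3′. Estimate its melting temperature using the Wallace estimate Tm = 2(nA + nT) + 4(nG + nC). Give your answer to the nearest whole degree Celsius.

56°C

Base counts: A=11, T=5, G=5, C=1 (length 22).
Tm = 2·(11+5) + 4·(5+1) = 2·16 + 4·6 = 32 + 24 = 56°C.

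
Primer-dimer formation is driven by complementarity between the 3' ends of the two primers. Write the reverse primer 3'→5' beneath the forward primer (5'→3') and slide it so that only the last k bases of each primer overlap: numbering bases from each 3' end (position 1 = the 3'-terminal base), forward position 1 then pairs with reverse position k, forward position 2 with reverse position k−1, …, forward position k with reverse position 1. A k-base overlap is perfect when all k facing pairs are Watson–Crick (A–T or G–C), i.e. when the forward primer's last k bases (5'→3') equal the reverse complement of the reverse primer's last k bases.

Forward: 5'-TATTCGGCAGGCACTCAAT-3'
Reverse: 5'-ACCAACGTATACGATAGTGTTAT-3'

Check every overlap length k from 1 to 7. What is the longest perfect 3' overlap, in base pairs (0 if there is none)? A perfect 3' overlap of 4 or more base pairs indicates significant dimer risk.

Longest perfect overlap: 2 complementary base pairs; below the dimer-risk threshold (threshold 4).

Last 7 bases (5'→3') — forward …ACTCAAT, reverse …GTGTTAT.
Reverse complement of the reverse primer's last 7 bases: ATAACAC; its first k bases are the reverse complement of the reverse primer's last k bases, so a perfect k-base overlap needs the forward primer's last k bases to equal them.
Comparing (forward last k vs required): k=1: T vs A ✗; k=2: AT vs AT ✓; k=3: AAT vs ATA ✗; k=4: CAAT vs ATAA ✗; k=5: TCAAT vs ATAAC ✗; k=6: CTCAAT vs ATAACA ✗; k=7: ACTCAAT vs ATAACAC ✗.
Only k = 2 is perfect, so the longest perfect 3' overlap is 2.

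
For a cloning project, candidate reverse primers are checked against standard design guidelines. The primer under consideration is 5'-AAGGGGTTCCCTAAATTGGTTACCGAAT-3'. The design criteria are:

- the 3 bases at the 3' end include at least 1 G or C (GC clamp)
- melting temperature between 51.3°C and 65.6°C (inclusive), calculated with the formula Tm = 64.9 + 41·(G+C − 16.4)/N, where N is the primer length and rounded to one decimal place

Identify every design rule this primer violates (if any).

Fails: GC clamp.

Base counts: A=8, T=8, G=7, C=5 (length 28).
GC clamp: 3' end AAT has 0 G/C, need ≥1 ✗
Tm: Tm = 64.9 + 41·(12 − 16.4)/28 = 58.5°C ✓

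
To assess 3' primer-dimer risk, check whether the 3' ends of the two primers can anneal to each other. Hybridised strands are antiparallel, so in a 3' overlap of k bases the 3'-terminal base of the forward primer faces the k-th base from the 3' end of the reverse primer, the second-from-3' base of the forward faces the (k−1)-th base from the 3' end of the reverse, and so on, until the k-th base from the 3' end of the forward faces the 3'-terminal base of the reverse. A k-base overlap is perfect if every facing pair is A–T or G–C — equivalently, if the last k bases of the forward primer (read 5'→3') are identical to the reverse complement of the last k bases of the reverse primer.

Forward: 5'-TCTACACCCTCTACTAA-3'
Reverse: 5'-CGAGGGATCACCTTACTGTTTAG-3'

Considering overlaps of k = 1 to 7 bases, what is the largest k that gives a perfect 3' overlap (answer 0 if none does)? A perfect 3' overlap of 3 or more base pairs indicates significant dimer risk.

Longest perfect overlap: 4 complementary base pairs; significant dimer risk (threshold 3).

Last 7 bases (5'→3') — forward …CTACTAA, reverse …TGTTTAG.
Reverse complement of the reverse primer's last 7 bases: CTAAACA; its first k bases are the reverse complement of the reverse primer's last k bases, so a perfect k-base overlap needs the forward primer's last k bases to equal them.
Comparing (forward last k vs required): k=1: A vs C ✗; k=2: AA vs CT ✗; k=3: TAA vs CTA ✗; k=4: CTAA vs CTAA ✓; k=5: ACTAA vs CTAAA ✗; k=6: TACTAA vs CTAAAC ✗; k=7: CTACTAA vs CTAAACA ✗.
Only k = 4 is perfect, so the longest perfect 3' overlap is 4.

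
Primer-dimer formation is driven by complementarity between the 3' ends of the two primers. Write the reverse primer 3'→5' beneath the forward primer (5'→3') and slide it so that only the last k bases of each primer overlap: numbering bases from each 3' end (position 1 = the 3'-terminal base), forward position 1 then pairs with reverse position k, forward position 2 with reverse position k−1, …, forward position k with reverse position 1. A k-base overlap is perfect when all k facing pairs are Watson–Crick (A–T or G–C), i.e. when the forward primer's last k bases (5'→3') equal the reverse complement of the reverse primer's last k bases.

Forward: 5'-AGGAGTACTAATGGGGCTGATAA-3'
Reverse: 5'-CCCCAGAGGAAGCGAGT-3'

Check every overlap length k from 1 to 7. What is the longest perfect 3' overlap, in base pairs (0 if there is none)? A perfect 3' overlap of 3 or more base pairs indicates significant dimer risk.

Last 7 bases (5'→3') — forward …CTGATAA, reverse …AGCGAGT.
Reverse complement of the reverse primer's last 7 bases: ACTCGCT; its first k bases are the reverse complement of the reverse primer's last k bases, so a perfect k-base overlap needs the forward primer's last k bases to equal them.
Comparing (forward last k vs required): k=1: A vs A ✓; k=2: AA vs AC ✗; k=3: TAA vs ACT ✗; k=4: ATAA vs ACTC ✗; k=5: GATAA vs ACTCG ✗; k=6: TGATAA vs ACTCGC ✗; k=7: CTGATAA vs ACTCGCT ✗.
Only k = 1 is perfect, so the longest perfect 3' overlap is 1.

Longest perfect overlap: 1 complementary base pair; below the dimer-risk threshold (threshold 3).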